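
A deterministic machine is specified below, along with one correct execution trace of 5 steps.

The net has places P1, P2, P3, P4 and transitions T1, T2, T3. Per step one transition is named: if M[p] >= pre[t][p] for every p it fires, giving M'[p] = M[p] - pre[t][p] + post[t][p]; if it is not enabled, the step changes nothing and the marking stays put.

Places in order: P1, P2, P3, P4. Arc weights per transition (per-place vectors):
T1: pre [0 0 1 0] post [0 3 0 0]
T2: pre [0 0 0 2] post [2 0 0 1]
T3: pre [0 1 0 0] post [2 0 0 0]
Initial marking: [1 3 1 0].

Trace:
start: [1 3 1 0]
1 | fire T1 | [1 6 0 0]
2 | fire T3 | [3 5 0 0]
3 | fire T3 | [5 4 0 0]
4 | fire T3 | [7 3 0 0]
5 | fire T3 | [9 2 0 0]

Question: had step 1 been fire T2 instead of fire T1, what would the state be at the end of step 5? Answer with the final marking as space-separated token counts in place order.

(re-executing from step 1 with the substitution; state before step 1: [1 3 1 0])
1 | fire T2 | [1 3 1 0]
2 | fire T3 | [3 2 1 0]
3 | fire T3 | [5 1 1 0]
4 | fire T3 | [7 0 1 0]
5 | fire T3 | [7 0 1 0]

7 0 1 0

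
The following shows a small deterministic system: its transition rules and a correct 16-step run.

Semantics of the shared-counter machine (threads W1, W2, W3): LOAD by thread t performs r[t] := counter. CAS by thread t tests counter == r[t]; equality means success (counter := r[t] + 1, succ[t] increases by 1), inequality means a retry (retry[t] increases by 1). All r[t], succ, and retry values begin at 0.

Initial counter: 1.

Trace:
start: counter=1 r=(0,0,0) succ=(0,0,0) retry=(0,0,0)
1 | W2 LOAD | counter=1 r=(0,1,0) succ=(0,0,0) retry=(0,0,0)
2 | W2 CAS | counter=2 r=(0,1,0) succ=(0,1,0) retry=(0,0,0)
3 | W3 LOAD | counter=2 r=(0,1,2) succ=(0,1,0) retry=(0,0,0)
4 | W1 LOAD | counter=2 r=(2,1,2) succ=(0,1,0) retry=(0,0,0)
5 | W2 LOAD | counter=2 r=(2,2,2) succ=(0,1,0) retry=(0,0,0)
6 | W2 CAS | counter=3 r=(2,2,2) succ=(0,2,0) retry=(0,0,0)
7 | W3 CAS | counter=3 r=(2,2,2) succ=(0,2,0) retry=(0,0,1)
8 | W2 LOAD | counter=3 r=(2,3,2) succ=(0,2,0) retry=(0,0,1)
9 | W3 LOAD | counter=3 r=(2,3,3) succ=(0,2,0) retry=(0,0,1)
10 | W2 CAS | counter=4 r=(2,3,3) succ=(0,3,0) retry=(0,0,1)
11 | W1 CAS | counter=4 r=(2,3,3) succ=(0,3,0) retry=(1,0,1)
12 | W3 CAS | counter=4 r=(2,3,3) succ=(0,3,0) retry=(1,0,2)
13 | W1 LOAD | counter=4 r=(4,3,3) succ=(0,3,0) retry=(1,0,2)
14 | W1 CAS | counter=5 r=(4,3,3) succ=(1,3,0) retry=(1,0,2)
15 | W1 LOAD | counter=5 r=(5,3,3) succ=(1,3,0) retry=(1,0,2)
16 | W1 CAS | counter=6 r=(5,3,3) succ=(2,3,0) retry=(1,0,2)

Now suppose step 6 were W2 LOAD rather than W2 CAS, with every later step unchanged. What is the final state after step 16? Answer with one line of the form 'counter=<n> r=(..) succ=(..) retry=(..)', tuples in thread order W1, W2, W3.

counter=6 r=(5,3,3) succ=(2,2,1) retry=(1,0,1)

(re-executing from step 6 with the substitution; state before step 6: counter=2 r=(2,2,2) succ=(0,1,0) retry=(0,0,0))
6 | W2 LOAD | counter=2 r=(2,2,2) succ=(0,1,0) retry=(0,0,0)
7 | W3 CAS | counter=3 r=(2,2,2) succ=(0,1,1) retry=(0,0,0)
8 | W2 LOAD | counter=3 r=(2,3,2) succ=(0,1,1) retry=(0,0,0)
9 | W3 LOAD | counter=3 r=(2,3,3) succ=(0,1,1) retry=(0,0,0)
10 | W2 CAS | counter=4 r=(2,3,3) succ=(0,2,1) retry=(0,0,0)
11 | W1 CAS | counter=4 r=(2,3,3) succ=(0,2,1) retry=(1,0,0)
12 | W3 CAS | counter=4 r=(2,3,3) succ=(0,2,1) retry=(1,0,1)
13 | W1 LOAD | counter=4 r=(4,3,3) succ=(0,2,1) retry=(1,0,1)
14 | W1 CAS | counter=5 r=(4,3,3) succ=(1,2,1) retry=(1,0,1)
15 | W1 LOAD | counter=5 r=(5,3,3) succ=(1,2,1) retry=(1,0,1)
16 | W1 CAS | counter=6 r=(5,3,3) succ=(2,2,1) retry=(1,0,1)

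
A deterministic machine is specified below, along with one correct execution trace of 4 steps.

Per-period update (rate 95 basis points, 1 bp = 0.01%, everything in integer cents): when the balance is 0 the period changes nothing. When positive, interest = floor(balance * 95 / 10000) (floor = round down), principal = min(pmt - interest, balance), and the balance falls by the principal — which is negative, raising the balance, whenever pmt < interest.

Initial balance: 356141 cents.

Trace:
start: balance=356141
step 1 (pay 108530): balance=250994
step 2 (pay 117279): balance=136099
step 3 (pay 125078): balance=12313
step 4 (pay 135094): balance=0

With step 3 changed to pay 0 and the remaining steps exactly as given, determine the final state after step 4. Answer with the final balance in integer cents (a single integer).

(re-executing from step 3 with the substitution; state before step 3: balance=136099)
step 3 (pay 0): balance=137391
step 4 (pay 135094): balance=3602

3602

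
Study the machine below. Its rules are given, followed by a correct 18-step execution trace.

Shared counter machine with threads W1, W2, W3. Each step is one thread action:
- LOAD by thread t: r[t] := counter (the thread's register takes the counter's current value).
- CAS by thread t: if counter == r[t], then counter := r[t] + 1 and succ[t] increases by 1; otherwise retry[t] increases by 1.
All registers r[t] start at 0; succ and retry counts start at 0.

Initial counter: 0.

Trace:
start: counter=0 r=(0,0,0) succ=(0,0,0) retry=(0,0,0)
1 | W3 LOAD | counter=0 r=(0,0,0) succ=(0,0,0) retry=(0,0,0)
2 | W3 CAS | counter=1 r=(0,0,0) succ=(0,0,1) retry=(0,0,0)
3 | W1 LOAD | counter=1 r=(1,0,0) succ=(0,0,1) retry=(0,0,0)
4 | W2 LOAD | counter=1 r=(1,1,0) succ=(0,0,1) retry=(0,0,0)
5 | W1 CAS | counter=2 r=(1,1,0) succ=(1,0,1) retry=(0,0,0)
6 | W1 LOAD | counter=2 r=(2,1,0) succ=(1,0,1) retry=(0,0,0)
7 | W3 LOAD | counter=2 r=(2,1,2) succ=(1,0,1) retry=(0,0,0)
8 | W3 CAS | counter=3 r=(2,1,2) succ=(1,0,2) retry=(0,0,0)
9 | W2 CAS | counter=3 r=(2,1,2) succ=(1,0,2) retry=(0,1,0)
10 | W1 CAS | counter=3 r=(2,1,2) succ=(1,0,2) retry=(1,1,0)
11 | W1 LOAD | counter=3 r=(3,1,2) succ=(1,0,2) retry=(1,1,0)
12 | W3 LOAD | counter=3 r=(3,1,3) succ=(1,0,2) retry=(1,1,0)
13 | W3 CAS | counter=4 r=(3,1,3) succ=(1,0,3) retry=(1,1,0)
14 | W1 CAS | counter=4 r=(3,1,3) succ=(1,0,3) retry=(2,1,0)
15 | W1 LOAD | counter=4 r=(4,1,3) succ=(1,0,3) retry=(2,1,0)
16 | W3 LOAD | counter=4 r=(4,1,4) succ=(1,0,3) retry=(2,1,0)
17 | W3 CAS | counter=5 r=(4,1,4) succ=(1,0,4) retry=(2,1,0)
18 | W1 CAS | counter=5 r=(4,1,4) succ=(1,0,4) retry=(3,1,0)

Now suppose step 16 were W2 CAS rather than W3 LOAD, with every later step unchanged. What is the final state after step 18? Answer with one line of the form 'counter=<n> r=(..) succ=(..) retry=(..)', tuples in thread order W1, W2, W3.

(re-executing from step 16 with the substitution; state before step 16: counter=4 r=(4,1,3) succ=(1,0,3) retry=(2,1,0))
16 | W2 CAS | counter=4 r=(4,1,3) succ=(1,0,3) retry=(2,2,0)
17 | W3 CAS | counter=4 r=(4,1,3) succ=(1,0,3) retry=(2,2,1)
18 | W1 CAS | counter=5 r=(4,1,3) succ=(2,0,3) retry=(2,2,1)

counter=5 r=(4,1,3) succ=(2,0,3) retry=(2,2,1)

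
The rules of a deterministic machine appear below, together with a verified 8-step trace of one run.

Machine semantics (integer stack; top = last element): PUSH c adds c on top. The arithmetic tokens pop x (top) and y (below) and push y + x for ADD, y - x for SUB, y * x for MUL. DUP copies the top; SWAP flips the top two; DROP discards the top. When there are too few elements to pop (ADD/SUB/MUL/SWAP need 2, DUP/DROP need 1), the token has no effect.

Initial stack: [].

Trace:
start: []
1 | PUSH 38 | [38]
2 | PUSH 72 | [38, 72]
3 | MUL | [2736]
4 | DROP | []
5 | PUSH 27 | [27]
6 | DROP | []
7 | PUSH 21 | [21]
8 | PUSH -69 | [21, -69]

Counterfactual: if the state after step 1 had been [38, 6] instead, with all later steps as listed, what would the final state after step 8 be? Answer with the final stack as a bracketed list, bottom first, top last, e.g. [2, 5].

state after step 1 := [38, 6]
2 | PUSH 72 | [38, 6, 72]
3 | MUL | [38, 432]
4 | DROP | [38]
5 | PUSH 27 | [38, 27]
6 | DROP | [38]
7 | PUSH 21 | [38, 21]
8 | PUSH -69 | [38, 21, -69]

[38, 21, -69]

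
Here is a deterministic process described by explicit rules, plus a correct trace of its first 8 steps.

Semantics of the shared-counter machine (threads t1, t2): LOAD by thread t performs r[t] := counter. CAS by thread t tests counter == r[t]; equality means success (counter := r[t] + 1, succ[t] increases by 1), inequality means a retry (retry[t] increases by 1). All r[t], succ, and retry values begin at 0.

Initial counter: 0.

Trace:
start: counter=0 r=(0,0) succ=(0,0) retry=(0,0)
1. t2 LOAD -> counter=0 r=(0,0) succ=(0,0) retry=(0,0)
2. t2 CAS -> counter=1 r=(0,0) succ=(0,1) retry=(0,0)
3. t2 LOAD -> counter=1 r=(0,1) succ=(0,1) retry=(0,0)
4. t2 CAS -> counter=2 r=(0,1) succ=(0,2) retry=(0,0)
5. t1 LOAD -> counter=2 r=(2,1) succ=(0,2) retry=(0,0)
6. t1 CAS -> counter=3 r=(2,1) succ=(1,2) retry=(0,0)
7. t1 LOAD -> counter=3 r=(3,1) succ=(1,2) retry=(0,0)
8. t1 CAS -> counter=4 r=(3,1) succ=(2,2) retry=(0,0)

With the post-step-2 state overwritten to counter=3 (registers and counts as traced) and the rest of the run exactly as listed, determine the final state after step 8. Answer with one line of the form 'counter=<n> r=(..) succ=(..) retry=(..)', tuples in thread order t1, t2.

counter=6 r=(5,3) succ=(2,2) retry=(0,0)

state after step 2 := counter=3 r=(0,0) succ=(0,1) retry=(0,0)
3. t2 LOAD -> counter=3 r=(0,3) succ=(0,1) retry=(0,0)
4. t2 CAS -> counter=4 r=(0,3) succ=(0,2) retry=(0,0)
5. t1 LOAD -> counter=4 r=(4,3) succ=(0,2) retry=(0,0)
6. t1 CAS -> counter=5 r=(4,3) succ=(1,2) retry=(0,0)
7. t1 LOAD -> counter=5 r=(5,3) succ=(1,2) retry=(0,0)
8. t1 CAS -> counter=6 r=(5,3) succ=(2,2) retry=(0,0)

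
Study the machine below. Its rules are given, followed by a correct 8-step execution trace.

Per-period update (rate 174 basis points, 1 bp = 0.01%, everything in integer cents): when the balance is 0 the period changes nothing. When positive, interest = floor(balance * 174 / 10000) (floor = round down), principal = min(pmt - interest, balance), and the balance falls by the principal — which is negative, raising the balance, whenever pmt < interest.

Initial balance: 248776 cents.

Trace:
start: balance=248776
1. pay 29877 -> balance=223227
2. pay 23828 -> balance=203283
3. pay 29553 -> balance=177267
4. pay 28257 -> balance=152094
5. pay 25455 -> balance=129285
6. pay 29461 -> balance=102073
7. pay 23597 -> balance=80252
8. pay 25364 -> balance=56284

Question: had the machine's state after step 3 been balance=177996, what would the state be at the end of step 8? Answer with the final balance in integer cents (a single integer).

state after step 3 := balance=177996
4. pay 28257 -> balance=152836
5. pay 25455 -> balance=130040
6. pay 29461 -> balance=102841
7. pay 23597 -> balance=81033
8. pay 25364 -> balance=57078

57078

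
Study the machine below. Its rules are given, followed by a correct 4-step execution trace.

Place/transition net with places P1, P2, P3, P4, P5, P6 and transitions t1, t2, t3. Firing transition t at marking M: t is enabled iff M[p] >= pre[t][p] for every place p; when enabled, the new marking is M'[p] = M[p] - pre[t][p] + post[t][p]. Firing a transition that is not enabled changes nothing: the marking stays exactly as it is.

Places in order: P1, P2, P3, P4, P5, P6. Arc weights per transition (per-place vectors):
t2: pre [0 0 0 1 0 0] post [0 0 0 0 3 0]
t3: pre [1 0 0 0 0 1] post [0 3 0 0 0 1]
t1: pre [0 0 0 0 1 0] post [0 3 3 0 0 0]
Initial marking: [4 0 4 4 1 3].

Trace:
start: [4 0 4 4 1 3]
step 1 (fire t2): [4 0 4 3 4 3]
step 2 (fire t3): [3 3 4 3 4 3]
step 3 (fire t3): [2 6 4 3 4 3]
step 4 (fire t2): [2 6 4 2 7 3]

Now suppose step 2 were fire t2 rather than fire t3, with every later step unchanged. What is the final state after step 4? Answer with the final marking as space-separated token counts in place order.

3 3 4 1 10 3

(re-executing from step 2 with the substitution; state before step 2: [4 0 4 3 4 3])
step 2 (fire t2): [4 0 4 2 7 3]
step 3 (fire t3): [3 3 4 2 7 3]
step 4 (fire t2): [3 3 4 1 10 3]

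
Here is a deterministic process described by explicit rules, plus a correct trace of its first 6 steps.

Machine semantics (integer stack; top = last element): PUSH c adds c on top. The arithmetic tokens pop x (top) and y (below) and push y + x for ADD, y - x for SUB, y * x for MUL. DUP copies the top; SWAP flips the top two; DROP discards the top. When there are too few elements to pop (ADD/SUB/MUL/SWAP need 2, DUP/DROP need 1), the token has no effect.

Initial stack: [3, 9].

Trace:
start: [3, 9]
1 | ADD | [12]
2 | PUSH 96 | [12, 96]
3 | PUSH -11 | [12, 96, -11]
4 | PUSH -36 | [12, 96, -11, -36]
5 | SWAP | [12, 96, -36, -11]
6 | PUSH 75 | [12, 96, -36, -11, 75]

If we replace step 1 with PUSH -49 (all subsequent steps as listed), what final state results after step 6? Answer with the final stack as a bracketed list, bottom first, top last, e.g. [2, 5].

[3, 9, -49, 96, -36, -11, 75]

(re-executing from step 1 with the substitution; state before step 1: [3, 9])
1 | PUSH -49 | [3, 9, -49]
2 | PUSH 96 | [3, 9, -49, 96]
3 | PUSH -11 | [3, 9, -49, 96, -11]
4 | PUSH -36 | [3, 9, -49, 96, -11, -36]
5 | SWAP | [3, 9, -49, 96, -36, -11]
6 | PUSH 75 | [3, 9, -49, 96, -36, -11, 75]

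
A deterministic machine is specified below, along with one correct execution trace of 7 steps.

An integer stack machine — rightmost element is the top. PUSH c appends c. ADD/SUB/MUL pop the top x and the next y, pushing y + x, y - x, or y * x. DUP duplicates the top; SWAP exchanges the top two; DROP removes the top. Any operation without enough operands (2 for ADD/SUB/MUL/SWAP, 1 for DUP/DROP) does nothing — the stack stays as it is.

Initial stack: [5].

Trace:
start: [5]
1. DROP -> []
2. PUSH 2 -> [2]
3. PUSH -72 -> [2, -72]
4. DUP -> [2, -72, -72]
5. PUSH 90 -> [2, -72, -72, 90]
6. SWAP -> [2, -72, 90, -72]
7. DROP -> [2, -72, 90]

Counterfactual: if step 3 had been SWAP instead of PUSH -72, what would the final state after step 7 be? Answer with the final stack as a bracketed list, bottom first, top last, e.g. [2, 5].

[2, 90]

(re-executing from step 3 with the substitution; state before step 3: [2])
3. SWAP -> [2]
4. DUP -> [2, 2]
5. PUSH 90 -> [2, 2, 90]
6. SWAP -> [2, 90, 2]
7. DROP -> [2, 90]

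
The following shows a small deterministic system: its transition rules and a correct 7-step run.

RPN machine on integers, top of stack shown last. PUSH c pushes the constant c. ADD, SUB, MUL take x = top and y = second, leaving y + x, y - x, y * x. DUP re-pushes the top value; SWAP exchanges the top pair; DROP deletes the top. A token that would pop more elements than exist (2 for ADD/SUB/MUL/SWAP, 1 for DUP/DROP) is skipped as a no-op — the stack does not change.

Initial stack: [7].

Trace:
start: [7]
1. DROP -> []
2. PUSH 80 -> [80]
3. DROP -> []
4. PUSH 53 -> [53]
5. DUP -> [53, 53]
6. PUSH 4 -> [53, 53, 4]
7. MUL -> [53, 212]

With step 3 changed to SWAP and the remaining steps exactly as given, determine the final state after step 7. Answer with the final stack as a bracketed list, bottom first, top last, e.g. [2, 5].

[80, 53, 212]

(re-executing from step 3 with the substitution; state before step 3: [80])
3. SWAP -> [80]
4. PUSH 53 -> [80, 53]
5. DUP -> [80, 53, 53]
6. PUSH 4 -> [80, 53, 53, 4]
7. MUL -> [80, 53, 212]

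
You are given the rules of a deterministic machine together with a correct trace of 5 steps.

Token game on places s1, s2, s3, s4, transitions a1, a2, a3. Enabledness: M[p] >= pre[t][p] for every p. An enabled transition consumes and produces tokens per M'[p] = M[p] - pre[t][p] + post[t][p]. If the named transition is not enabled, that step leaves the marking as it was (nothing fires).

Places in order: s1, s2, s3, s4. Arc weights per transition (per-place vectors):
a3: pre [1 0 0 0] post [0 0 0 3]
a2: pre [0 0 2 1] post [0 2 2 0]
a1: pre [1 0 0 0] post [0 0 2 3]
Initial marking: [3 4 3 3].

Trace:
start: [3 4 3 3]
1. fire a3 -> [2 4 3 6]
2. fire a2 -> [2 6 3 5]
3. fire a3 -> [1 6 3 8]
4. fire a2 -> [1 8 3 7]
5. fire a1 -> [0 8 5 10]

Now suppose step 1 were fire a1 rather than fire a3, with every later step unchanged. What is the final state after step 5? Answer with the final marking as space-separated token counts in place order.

0 8 7 10

(re-executing from step 1 with the substitution; state before step 1: [3 4 3 3])
1. fire a1 -> [2 4 5 6]
2. fire a2 -> [2 6 5 5]
3. fire a3 -> [1 6 5 8]
4. fire a2 -> [1 8 5 7]
5. fire a1 -> [0 8 7 10]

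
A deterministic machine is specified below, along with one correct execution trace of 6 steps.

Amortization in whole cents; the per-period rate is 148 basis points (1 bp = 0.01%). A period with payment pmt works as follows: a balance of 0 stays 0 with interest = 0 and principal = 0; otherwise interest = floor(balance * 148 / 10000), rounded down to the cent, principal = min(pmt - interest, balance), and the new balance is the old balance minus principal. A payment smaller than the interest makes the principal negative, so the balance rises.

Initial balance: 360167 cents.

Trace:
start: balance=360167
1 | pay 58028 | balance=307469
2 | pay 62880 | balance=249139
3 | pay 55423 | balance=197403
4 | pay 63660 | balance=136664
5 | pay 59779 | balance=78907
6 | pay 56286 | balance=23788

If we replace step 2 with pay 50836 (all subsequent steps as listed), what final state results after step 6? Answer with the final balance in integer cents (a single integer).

36562

(re-executing from step 2 with the substitution; state before step 2: balance=307469)
2 | pay 50836 | balance=261183
3 | pay 55423 | balance=209625
4 | pay 63660 | balance=149067
5 | pay 59779 | balance=91494
6 | pay 56286 | balance=36562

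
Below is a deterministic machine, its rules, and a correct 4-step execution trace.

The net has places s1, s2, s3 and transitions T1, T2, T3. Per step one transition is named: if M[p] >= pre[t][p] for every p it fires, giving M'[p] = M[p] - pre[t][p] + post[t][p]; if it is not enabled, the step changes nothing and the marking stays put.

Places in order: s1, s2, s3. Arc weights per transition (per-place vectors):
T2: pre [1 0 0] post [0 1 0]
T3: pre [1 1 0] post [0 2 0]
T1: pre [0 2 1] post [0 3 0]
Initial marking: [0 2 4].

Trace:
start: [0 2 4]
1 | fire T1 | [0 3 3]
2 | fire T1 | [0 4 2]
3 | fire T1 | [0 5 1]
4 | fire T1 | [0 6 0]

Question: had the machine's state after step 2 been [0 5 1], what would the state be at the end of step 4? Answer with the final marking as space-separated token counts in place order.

state after step 2 := [0 5 1]
3 | fire T1 | [0 6 0]
4 | fire T1 | [0 6 0]

0 6 0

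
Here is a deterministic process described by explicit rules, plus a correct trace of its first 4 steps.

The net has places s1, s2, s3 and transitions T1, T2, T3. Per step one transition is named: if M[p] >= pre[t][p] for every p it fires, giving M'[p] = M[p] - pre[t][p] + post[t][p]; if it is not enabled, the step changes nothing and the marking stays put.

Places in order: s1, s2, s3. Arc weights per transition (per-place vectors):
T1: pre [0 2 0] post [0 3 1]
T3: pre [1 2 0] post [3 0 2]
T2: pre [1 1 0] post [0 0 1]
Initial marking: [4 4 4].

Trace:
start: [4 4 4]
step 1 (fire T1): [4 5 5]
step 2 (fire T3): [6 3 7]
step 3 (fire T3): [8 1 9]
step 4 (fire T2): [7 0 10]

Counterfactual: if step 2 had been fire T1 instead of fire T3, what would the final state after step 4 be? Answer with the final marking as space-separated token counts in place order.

(re-executing from step 2 with the substitution; state before step 2: [4 5 5])
step 2 (fire T1): [4 6 6]
step 3 (fire T3): [6 4 8]
step 4 (fire T2): [5 3 9]

5 3 9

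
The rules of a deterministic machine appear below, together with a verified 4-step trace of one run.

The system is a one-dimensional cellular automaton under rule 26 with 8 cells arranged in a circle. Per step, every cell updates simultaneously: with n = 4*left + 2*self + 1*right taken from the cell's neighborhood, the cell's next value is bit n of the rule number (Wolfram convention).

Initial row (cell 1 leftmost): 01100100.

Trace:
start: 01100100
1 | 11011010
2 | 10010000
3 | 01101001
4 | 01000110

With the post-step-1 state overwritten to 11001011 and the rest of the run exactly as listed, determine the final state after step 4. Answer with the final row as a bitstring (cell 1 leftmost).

01001000

state after step 1 := 11001011
2 | 00110010
3 | 01101101
4 | 01001000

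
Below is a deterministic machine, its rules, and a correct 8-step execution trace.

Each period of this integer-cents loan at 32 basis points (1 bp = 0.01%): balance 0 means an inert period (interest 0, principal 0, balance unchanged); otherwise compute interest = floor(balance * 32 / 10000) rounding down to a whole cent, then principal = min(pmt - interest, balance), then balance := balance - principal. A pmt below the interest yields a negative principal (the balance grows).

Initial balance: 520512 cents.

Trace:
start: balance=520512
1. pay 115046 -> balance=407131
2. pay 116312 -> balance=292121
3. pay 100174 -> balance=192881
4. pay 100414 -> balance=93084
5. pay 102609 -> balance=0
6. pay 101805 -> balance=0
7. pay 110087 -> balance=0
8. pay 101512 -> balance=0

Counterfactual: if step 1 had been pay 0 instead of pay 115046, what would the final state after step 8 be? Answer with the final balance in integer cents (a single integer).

(re-executing from step 1 with the substitution; state before step 1: balance=520512)
1. pay 0 -> balance=522177
2. pay 116312 -> balance=407535
3. pay 100174 -> balance=308665
4. pay 100414 -> balance=209238
5. pay 102609 -> balance=107298
6. pay 101805 -> balance=5836
7. pay 110087 -> balance=0
8. pay 101512 -> balance=0

0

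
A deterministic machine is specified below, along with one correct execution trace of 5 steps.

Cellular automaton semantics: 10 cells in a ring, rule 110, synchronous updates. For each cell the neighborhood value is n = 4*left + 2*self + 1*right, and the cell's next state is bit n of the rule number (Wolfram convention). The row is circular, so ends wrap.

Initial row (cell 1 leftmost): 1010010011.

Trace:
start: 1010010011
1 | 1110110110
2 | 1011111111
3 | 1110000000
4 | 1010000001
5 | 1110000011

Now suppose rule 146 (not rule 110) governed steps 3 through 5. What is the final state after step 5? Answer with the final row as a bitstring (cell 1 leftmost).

0000011100

(re-executing steps 3..5 under rule 146; state before step 3: 1011111111)
3 | 0001111111
4 | 1010111110
5 | 0000011100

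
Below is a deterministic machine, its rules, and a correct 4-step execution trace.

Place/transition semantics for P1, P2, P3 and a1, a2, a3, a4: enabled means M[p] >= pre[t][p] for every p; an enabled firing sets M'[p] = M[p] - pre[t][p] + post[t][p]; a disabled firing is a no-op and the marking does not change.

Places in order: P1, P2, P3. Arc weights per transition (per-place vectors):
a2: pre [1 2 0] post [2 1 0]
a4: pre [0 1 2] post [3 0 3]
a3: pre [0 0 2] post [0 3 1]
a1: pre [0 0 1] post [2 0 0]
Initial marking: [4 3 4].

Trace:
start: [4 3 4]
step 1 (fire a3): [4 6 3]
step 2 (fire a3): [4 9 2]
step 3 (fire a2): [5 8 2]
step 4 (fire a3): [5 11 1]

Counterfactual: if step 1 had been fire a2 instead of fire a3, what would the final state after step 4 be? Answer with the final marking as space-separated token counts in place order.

6 7 2

(re-executing from step 1 with the substitution; state before step 1: [4 3 4])
step 1 (fire a2): [5 2 4]
step 2 (fire a3): [5 5 3]
step 3 (fire a2): [6 4 3]
step 4 (fire a3): [6 7 2]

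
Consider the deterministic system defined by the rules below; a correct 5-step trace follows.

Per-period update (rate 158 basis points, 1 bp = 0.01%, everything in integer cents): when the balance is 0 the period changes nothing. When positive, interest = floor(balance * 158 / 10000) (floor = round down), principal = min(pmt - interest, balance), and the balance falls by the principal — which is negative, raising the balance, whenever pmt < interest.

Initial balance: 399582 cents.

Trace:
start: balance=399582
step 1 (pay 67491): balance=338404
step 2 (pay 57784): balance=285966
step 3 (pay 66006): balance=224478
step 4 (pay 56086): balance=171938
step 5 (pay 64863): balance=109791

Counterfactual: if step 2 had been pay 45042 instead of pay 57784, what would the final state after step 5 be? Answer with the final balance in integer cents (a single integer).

(re-executing from step 2 with the substitution; state before step 2: balance=338404)
step 2 (pay 45042): balance=298708
step 3 (pay 66006): balance=237421
step 4 (pay 56086): balance=185086
step 5 (pay 64863): balance=123147

123147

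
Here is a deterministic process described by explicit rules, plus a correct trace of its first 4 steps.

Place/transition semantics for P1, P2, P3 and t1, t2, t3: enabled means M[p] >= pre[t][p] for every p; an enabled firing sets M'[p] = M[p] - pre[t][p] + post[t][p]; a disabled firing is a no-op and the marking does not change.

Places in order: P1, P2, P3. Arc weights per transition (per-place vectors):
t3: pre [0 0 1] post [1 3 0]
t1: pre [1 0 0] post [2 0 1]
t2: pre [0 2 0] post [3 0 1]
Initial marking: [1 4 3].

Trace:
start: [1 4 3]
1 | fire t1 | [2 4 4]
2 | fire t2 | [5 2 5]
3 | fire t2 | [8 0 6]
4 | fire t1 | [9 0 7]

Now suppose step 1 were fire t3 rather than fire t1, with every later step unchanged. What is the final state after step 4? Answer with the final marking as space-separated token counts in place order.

9 3 5

(re-executing from step 1 with the substitution; state before step 1: [1 4 3])
1 | fire t3 | [2 7 2]
2 | fire t2 | [5 5 3]
3 | fire t2 | [8 3 4]
4 | fire t1 | [9 3 5]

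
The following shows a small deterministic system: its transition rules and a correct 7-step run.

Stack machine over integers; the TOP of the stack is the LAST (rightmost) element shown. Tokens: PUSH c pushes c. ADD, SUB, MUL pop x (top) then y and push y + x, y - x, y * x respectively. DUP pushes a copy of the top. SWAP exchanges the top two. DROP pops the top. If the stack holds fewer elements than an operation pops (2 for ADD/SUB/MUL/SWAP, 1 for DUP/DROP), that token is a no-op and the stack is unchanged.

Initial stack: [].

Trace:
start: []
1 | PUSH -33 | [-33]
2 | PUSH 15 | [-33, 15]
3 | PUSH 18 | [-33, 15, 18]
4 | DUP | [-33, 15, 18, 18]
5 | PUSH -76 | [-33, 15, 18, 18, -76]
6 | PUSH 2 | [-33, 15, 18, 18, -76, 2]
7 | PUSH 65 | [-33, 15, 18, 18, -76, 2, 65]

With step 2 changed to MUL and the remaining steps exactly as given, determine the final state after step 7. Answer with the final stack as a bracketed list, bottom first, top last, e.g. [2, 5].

(re-executing from step 2 with the substitution; state before step 2: [-33])
2 | MUL | [-33]
3 | PUSH 18 | [-33, 18]
4 | DUP | [-33, 18, 18]
5 | PUSH -76 | [-33, 18, 18, -76]
6 | PUSH 2 | [-33, 18, 18, -76, 2]
7 | PUSH 65 | [-33, 18, 18, -76, 2, 65]

[-33, 18, 18, -76, 2, 65]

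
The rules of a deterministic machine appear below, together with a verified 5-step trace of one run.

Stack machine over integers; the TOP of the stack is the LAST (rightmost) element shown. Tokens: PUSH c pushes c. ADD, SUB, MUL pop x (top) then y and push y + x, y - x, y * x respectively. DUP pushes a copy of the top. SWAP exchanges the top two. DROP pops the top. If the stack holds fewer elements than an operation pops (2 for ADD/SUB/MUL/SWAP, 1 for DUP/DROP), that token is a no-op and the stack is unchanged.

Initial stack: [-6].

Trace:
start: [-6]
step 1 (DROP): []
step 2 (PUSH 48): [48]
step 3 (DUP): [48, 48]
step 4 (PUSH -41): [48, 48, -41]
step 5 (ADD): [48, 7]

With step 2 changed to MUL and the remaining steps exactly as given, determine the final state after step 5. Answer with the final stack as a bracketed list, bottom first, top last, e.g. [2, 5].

[-41]

(re-executing from step 2 with the substitution; state before step 2: [])
step 2 (MUL): []
step 3 (DUP): []
step 4 (PUSH -41): [-41]
step 5 (ADD): [-41]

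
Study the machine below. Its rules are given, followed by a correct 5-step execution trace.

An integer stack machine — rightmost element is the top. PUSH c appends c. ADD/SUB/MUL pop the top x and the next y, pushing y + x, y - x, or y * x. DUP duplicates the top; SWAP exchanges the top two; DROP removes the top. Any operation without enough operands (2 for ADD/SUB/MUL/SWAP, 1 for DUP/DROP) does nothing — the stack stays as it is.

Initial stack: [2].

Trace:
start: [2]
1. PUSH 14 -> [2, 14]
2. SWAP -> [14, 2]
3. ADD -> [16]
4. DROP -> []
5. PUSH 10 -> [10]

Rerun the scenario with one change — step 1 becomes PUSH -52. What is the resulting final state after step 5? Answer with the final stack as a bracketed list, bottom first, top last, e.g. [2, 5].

(re-executing from step 1 with the substitution; state before step 1: [2])
1. PUSH -52 -> [2, -52]
2. SWAP -> [-52, 2]
3. ADD -> [-50]
4. DROP -> []
5. PUSH 10 -> [10]

[10]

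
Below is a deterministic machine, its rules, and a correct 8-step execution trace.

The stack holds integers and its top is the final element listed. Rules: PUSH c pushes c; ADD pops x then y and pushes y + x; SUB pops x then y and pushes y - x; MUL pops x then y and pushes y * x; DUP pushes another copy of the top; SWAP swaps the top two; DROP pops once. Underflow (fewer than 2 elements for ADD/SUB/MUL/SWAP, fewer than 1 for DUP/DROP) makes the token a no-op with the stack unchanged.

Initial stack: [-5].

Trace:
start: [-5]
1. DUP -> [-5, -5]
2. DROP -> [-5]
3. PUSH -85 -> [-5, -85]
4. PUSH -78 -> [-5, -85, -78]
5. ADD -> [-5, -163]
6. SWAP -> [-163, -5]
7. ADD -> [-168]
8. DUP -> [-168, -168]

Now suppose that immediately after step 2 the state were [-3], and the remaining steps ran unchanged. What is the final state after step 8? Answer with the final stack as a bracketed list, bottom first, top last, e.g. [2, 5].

state after step 2 := [-3]
3. PUSH -85 -> [-3, -85]
4. PUSH -78 -> [-3, -85, -78]
5. ADD -> [-3, -163]
6. SWAP -> [-163, -3]
7. ADD -> [-166]
8. DUP -> [-166, -166]

[-166, -166]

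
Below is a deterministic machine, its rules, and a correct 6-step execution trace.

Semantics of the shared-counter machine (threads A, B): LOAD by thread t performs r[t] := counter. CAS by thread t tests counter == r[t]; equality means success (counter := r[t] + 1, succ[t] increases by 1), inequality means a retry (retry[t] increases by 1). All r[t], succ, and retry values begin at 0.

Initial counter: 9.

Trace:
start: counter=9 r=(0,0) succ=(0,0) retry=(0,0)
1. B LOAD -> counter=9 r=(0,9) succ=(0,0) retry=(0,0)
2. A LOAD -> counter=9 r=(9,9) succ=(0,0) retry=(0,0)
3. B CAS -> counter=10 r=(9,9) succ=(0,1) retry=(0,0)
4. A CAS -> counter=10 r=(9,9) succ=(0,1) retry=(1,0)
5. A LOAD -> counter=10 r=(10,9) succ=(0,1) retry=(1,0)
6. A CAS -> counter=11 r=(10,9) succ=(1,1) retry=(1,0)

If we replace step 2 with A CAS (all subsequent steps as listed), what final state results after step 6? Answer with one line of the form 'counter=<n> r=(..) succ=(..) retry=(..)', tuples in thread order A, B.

counter=11 r=(10,9) succ=(1,1) retry=(2,0)

(re-executing from step 2 with the substitution; state before step 2: counter=9 r=(0,9) succ=(0,0) retry=(0,0))
2. A CAS -> counter=9 r=(0,9) succ=(0,0) retry=(1,0)
3. B CAS -> counter=10 r=(0,9) succ=(0,1) retry=(1,0)
4. A CAS -> counter=10 r=(0,9) succ=(0,1) retry=(2,0)
5. A LOAD -> counter=10 r=(10,9) succ=(0,1) retry=(2,0)
6. A CAS -> counter=11 r=(10,9) succ=(1,1) retry=(2,0)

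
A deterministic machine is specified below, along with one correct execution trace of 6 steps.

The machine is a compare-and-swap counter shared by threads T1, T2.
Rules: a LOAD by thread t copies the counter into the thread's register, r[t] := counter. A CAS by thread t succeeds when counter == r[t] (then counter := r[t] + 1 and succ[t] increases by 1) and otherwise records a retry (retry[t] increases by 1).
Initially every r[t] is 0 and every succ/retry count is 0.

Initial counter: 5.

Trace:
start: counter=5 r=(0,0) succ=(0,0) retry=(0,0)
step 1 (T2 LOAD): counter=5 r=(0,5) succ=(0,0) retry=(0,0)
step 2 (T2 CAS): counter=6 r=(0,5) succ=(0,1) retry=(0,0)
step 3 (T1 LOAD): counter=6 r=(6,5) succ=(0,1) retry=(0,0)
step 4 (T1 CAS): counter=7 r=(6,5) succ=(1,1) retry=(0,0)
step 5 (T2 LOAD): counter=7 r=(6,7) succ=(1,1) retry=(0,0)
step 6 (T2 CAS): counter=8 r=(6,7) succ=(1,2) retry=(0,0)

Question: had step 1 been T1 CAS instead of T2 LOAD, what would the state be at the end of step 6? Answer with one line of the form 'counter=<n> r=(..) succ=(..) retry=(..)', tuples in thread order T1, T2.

counter=7 r=(5,6) succ=(1,1) retry=(1,1)

(re-executing from step 1 with the substitution; state before step 1: counter=5 r=(0,0) succ=(0,0) retry=(0,0))
step 1 (T1 CAS): counter=5 r=(0,0) succ=(0,0) retry=(1,0)
step 2 (T2 CAS): counter=5 r=(0,0) succ=(0,0) retry=(1,1)
step 3 (T1 LOAD): counter=5 r=(5,0) succ=(0,0) retry=(1,1)
step 4 (T1 CAS): counter=6 r=(5,0) succ=(1,0) retry=(1,1)
step 5 (T2 LOAD): counter=6 r=(5,6) succ=(1,0) retry=(1,1)
step 6 (T2 CAS): counter=7 r=(5,6) succ=(1,1) retry=(1,1)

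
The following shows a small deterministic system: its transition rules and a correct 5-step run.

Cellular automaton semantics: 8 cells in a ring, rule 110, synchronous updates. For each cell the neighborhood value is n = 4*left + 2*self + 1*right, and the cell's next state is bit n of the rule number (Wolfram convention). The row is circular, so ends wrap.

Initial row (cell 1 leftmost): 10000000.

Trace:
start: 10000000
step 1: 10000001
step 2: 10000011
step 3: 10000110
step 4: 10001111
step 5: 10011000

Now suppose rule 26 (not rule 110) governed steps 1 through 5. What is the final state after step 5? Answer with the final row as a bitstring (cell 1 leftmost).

00000000

(re-executing steps 1..5 under rule 26; state before step 1: 10000000)
step 1: 01000001
step 2: 00100010
step 3: 01010101
step 4: 00000000
step 5: 00000000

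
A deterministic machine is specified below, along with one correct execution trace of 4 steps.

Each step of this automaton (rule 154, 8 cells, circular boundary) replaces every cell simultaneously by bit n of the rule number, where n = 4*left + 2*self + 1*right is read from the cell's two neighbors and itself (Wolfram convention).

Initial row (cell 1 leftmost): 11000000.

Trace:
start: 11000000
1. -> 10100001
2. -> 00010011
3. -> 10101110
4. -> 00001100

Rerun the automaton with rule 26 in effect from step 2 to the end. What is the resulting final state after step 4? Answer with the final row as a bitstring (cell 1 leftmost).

(re-executing steps 2..4 under rule 26; state before step 2: 10100001)
2. -> 00010011
3. -> 10101110
4. -> 00001000

00001000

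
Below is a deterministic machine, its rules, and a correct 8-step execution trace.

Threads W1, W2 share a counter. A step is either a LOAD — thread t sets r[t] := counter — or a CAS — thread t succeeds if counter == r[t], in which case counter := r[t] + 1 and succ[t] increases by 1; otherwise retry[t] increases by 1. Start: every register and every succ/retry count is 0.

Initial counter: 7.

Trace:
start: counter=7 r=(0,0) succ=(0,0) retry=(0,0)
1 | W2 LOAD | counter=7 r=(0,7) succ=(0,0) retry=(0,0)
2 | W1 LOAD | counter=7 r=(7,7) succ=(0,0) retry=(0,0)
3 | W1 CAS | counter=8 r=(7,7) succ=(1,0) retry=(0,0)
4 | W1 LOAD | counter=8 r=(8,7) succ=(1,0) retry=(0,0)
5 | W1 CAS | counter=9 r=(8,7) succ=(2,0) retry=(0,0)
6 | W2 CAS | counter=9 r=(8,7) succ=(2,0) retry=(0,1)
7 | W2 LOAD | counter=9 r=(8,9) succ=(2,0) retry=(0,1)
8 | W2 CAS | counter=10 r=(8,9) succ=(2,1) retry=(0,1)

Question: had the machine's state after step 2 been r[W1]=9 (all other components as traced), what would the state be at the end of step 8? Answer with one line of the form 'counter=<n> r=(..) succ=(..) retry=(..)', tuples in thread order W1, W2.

state after step 2 := counter=7 r=(9,7) succ=(0,0) retry=(0,0)
3 | W1 CAS | counter=7 r=(9,7) succ=(0,0) retry=(1,0)
4 | W1 LOAD | counter=7 r=(7,7) succ=(0,0) retry=(1,0)
5 | W1 CAS | counter=8 r=(7,7) succ=(1,0) retry=(1,0)
6 | W2 CAS | counter=8 r=(7,7) succ=(1,0) retry=(1,1)
7 | W2 LOAD | counter=8 r=(7,8) succ=(1,0) retry=(1,1)
8 | W2 CAS | counter=9 r=(7,8) succ=(1,1) retry=(1,1)

counter=9 r=(7,8) succ=(1,1) retry=(1,1)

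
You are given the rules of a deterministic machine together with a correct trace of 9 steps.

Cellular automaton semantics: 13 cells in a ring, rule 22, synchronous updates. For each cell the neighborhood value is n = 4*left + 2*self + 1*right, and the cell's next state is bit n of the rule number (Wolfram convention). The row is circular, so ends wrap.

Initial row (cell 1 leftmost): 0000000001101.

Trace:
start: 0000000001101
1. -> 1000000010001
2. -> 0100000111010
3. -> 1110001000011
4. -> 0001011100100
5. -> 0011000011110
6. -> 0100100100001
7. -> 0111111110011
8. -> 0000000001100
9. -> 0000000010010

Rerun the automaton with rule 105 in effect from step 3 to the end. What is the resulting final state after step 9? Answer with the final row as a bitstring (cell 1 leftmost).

1110001011110

(re-executing steps 3..9 under rule 105; state before step 3: 0100000111010)
3. -> 0001110101100
4. -> 1101011011101
5. -> 0110111110111
6. -> 1111100011101
7. -> 0000101010111
8. -> 0110010101101
9. -> 1110001011110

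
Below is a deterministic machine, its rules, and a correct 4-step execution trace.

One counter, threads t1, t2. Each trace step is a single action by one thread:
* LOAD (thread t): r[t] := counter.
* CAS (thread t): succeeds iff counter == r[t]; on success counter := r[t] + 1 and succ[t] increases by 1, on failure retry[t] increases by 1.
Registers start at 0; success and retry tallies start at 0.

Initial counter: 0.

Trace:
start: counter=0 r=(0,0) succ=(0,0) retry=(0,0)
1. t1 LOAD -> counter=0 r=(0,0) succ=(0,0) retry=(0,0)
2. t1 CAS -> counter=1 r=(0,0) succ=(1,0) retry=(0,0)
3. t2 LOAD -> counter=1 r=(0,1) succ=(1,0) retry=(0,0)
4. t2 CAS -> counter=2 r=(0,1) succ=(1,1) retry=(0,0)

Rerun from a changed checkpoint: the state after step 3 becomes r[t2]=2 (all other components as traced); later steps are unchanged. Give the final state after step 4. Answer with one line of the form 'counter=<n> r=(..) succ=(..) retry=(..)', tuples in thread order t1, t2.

state after step 3 := counter=1 r=(0,2) succ=(1,0) retry=(0,0)
4. t2 CAS -> counter=1 r=(0,2) succ=(1,0) retry=(0,1)

counter=1 r=(0,2) succ=(1,0) retry=(0,1)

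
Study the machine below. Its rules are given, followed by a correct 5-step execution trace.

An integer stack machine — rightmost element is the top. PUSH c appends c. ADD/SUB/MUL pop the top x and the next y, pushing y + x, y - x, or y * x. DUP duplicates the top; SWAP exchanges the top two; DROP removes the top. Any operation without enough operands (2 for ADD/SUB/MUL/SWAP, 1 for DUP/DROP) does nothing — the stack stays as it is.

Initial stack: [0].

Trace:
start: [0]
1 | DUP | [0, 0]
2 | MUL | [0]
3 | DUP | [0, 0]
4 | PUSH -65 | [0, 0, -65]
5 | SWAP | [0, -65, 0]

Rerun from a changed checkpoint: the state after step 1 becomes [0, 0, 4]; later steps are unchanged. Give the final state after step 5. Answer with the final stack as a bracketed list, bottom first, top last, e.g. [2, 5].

state after step 1 := [0, 0, 4]
2 | MUL | [0, 0]
3 | DUP | [0, 0, 0]
4 | PUSH -65 | [0, 0, 0, -65]
5 | SWAP | [0, 0, -65, 0]

[0, 0, -65, 0]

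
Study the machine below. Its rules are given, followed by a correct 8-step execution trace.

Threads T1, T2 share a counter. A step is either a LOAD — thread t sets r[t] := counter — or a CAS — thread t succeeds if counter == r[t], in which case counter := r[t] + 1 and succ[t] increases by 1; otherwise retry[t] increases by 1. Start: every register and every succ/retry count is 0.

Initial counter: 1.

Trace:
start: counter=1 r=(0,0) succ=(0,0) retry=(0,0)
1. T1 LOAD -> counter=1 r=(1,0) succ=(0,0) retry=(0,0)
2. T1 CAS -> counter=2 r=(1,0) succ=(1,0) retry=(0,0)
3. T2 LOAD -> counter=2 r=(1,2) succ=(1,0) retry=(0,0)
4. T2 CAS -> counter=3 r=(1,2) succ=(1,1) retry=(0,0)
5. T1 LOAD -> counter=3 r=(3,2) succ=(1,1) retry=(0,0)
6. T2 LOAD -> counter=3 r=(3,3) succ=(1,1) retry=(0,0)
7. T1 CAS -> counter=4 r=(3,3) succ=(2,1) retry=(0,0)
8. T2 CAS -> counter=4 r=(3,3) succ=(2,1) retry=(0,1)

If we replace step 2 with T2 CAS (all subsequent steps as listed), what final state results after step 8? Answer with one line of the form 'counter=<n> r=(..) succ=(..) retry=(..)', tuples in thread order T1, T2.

counter=3 r=(2,2) succ=(1,1) retry=(0,2)

(re-executing from step 2 with the substitution; state before step 2: counter=1 r=(1,0) succ=(0,0) retry=(0,0))
2. T2 CAS -> counter=1 r=(1,0) succ=(0,0) retry=(0,1)
3. T2 LOAD -> counter=1 r=(1,1) succ=(0,0) retry=(0,1)
4. T2 CAS -> counter=2 r=(1,1) succ=(0,1) retry=(0,1)
5. T1 LOAD -> counter=2 r=(2,1) succ=(0,1) retry=(0,1)
6. T2 LOAD -> counter=2 r=(2,2) succ=(0,1) retry=(0,1)
7. T1 CAS -> counter=3 r=(2,2) succ=(1,1) retry=(0,1)
8. T2 CAS -> counter=3 r=(2,2) succ=(1,1) retry=(0,2)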